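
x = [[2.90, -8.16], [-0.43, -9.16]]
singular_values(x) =[12.38, 2.43]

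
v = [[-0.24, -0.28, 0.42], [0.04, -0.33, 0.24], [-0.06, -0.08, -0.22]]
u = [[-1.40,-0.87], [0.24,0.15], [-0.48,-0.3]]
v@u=[[0.07,0.04], [-0.25,-0.16], [0.17,0.11]]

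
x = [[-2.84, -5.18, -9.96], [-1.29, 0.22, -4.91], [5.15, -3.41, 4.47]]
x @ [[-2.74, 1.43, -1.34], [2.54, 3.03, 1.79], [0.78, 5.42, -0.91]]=[[-13.14, -73.74, 3.60], [0.26, -27.79, 6.59], [-19.29, 21.26, -17.07]]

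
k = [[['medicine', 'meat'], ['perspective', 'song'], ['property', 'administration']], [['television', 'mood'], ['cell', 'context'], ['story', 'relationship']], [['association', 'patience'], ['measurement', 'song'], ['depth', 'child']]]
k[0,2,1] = 'administration'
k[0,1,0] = 'perspective'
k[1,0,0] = 'television'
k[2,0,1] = 'patience'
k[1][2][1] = 'relationship'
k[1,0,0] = 'television'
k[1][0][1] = 'mood'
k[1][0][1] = 'mood'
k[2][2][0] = 'depth'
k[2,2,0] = 'depth'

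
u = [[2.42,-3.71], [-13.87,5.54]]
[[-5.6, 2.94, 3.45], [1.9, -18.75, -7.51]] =u@[[0.63, 1.40, 0.23], [1.92, 0.12, -0.78]]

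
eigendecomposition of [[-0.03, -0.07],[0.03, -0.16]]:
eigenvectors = [[0.97, 0.53], [0.26, 0.85]]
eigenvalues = [-0.05, -0.14]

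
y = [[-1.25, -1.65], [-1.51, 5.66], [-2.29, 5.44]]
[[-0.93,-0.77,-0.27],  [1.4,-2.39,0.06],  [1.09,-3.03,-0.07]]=y@[[0.31, 0.87, 0.15], [0.33, -0.19, 0.05]]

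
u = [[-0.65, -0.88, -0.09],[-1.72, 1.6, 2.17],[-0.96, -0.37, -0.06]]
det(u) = 1.27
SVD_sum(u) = [[0.08, -0.07, -0.09], [-1.76, 1.59, 2.14], [-0.17, 0.15, 0.21]] + [[-0.8,  -0.71,  -0.13],  [0.03,  0.03,  0.01],  [-0.71,  -0.64,  -0.12]] + [[0.07, -0.1, 0.13], [0.01, -0.02, 0.02], [-0.08, 0.11, -0.15]]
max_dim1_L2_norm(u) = 3.2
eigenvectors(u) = [[0.31+0.00j,(-0.51+0.27j),(-0.51-0.27j)], [-0.95+0.00j,(0.26+0.27j),(0.26-0.27j)], [0.03+0.00j,-0.73+0.00j,(-0.73-0j)]]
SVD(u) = [[0.04, 0.74, -0.67], [-0.99, -0.03, -0.10], [-0.10, 0.67, 0.74]] @ diag([3.215144765655817, 1.4430633762859175, 0.2735182405220707]) @ [[0.55,-0.50,-0.67], [-0.74,-0.66,-0.12], [-0.38,0.56,-0.73]]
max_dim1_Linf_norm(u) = 2.17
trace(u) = 0.89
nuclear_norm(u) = 4.93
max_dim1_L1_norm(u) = 5.49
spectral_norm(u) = 3.22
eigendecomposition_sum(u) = [[0.52+0.00j,-0.52+0.00j,(-0.55+0j)],[(-1.62-0j),(1.62+0j),1.70-0.00j],[0.05+0.00j,-0.05+0.00j,(-0.05+0j)]] + [[-0.58-0.24j, -0.18-0.07j, 0.23+0.43j], [-0.05+0.41j, -0.01+0.12j, 0.23-0.22j], [(-0.5-0.62j), (-0.16-0.18j), (-0.01+0.62j)]] + [[-0.58+0.24j, (-0.18+0.07j), (0.23-0.43j)],[(-0.05-0.41j), (-0.01-0.12j), 0.23+0.22j],[(-0.5+0.62j), -0.16+0.18j, (-0.01-0.62j)]]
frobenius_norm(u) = 3.53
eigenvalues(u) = [(2.09+0j), (-0.6+0.5j), (-0.6-0.5j)]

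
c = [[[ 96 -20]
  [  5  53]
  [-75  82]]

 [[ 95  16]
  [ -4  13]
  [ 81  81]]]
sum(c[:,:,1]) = 225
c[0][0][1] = -20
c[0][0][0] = 96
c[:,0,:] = [[96, -20], [95, 16]]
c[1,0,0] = 95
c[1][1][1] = 13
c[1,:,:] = [[95, 16], [-4, 13], [81, 81]]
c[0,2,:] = [-75, 82]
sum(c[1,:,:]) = 282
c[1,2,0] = 81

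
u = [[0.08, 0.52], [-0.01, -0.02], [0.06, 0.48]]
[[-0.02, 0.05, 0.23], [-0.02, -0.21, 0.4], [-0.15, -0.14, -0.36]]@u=[[0.01, 0.1], [0.02, 0.19], [-0.03, -0.25]]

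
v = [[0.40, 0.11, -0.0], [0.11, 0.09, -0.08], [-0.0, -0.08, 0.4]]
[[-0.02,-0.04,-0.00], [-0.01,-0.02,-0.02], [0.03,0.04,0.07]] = v @ [[-0.07, -0.08, 0.01], [0.08, -0.09, -0.05], [0.09, 0.07, 0.16]]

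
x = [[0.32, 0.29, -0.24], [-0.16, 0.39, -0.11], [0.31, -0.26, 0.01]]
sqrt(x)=[[0.65, 0.14, -0.27],  [-0.08, 0.57, -0.18],  [0.34, -0.43, 0.15]]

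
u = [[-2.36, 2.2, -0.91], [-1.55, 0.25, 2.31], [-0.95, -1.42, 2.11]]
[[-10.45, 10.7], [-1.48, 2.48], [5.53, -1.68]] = u @[[0.62, -2.66],[-4.00, 1.64],[0.21, -0.89]]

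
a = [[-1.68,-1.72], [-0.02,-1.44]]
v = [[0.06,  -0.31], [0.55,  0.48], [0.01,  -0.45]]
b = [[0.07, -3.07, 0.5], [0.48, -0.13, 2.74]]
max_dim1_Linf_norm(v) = 0.55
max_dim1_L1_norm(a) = 3.4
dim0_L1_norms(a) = [1.7, 3.16]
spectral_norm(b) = 3.28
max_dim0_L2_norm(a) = 2.24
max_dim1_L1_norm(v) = 1.03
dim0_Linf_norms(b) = [0.48, 3.07, 2.74]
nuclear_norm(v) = 1.22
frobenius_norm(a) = 2.80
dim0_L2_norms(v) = [0.55, 0.73]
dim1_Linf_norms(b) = [3.07, 2.74]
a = b @ v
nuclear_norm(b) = 5.86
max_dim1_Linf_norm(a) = 1.72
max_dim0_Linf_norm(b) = 3.07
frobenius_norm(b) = 4.18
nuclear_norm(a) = 3.55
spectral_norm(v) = 0.83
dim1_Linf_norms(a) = [1.72, 1.44]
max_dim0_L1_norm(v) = 1.24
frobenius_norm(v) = 0.91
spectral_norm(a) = 2.65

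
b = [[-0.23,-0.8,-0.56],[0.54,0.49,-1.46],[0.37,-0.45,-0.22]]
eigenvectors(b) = [[0.78+0.00j,  (0.78-0j),  (0.36+0j)],  [(0.13-0.46j),  0.13+0.46j,  -0.84+0.00j],  [(0.15-0.37j),  (0.15+0.37j),  0.42+0.00j]]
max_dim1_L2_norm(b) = 1.63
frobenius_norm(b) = 2.01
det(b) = 0.75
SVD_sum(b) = [[0.11,0.05,-0.31], [0.52,0.24,-1.51], [0.08,0.04,-0.24]] + [[-0.17, -0.89, -0.2], [0.05, 0.25, 0.05], [-0.08, -0.39, -0.09]] + [[-0.17, 0.04, -0.05], [-0.02, 0.01, -0.01], [0.36, -0.09, 0.11]]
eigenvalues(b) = [(-0.48+0.73j), (-0.48-0.73j), (0.99+0j)]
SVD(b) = [[0.2, -0.89, -0.42],[0.97, 0.25, -0.06],[0.16, -0.39, 0.91]] @ diag([1.6654734203585362, 1.0483117298586737, 0.42993116090829137]) @ [[0.32,  0.15,  -0.94], [0.18,  0.96,  0.21], [0.93,  -0.24,  0.28]]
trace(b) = 0.04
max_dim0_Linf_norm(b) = 1.46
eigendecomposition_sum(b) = [[(-0.11+0.46j), -0.27-0.04j, (-0.44-0.46j)], [(0.25+0.14j), (-0.07+0.15j), (-0.34+0.18j)], [(0.2+0.14j), -0.07+0.12j, -0.30+0.12j]] + [[-0.11-0.46j, (-0.27+0.04j), -0.44+0.46j], [0.25-0.14j, (-0.07-0.15j), -0.34-0.18j], [0.20-0.14j, (-0.07-0.12j), -0.30-0.12j]] + [[(-0.02+0j), (-0.27+0j), (0.33-0j)], [0.04-0.00j, 0.62-0.00j, (-0.77+0j)], [(-0.02+0j), (-0.31+0j), (0.39-0j)]]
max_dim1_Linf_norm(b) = 1.46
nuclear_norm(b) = 3.14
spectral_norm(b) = 1.67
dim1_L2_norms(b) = [1.0, 1.63, 0.62]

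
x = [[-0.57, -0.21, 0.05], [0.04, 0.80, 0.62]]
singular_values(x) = [1.03, 0.58]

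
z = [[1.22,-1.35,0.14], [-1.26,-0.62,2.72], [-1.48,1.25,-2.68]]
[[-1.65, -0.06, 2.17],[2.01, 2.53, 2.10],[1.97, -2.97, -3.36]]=z @[[-1.48, 0.27, 0.14],[-0.11, 0.41, -1.43],[0.03, 1.15, 0.51]]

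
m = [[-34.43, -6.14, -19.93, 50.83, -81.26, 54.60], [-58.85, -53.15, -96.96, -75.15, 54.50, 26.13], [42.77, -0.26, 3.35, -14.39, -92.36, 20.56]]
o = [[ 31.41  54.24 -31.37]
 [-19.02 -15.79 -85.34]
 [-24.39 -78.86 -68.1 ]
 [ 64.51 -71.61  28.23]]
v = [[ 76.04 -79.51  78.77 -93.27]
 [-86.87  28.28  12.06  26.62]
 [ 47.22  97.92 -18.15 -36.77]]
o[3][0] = 64.51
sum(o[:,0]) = 52.510000000000005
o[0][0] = 31.41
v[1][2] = 12.06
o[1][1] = -15.79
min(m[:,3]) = -75.15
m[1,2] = -96.96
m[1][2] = -96.96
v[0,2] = 78.77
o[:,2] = [-31.37, -85.34, -68.1, 28.23]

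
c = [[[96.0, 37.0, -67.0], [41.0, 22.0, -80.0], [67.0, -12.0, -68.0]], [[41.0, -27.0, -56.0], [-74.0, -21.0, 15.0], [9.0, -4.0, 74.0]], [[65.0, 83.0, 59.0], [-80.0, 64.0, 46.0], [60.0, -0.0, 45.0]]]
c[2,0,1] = 83.0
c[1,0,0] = 41.0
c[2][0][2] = 59.0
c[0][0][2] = -67.0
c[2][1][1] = 64.0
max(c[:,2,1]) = -0.0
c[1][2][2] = 74.0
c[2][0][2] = 59.0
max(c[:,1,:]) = 64.0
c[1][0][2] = -56.0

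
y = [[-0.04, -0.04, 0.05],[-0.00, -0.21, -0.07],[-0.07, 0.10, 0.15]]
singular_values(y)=[0.27, 0.13, 0.0]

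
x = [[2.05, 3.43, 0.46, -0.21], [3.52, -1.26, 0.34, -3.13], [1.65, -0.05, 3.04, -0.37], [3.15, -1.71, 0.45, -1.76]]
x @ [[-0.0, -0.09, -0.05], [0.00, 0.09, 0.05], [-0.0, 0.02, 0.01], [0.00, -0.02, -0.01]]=[[0.0, 0.14, 0.08], [0.00, -0.36, -0.2], [0.00, -0.08, -0.05], [0.00, -0.39, -0.22]]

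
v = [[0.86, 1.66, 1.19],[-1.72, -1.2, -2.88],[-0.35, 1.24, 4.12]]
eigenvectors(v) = [[0.29+0.51j,  (0.29-0.51j),  (0.03+0j)],[-0.77+0.00j,  (-0.77-0j),  (-0.55+0j)],[(0.21+0.14j),  0.21-0.14j,  0.84+0.00j]]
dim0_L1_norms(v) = [2.93, 4.1, 8.19]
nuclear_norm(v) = 8.39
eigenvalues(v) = [(0.24+1.66j), (0.24-1.66j), (3.29+0j)]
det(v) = 9.22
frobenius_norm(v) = 6.02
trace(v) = 3.78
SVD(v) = [[-0.33,  -0.52,  0.79], [0.6,  0.53,  0.60], [-0.73,  0.67,  0.14]] @ diag([5.66462841160197, 1.833892858744743, 0.8873679851768247]) @ [[-0.19, -0.38, -0.90], [-0.87, -0.37, 0.33], [-0.46, 0.85, -0.26]]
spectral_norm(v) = 5.66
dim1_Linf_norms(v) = [1.66, 2.88, 4.12]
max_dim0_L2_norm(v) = 5.17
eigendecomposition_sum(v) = [[(0.45+0.79j),(0.82-0.13j),0.52-0.12j],[-1.19+0.00j,-0.38+1.01j,(-0.2+0.67j)],[0.33+0.21j,(0.29-0.21j),(0.17-0.15j)]] + [[0.45-0.79j, 0.82+0.13j, (0.52+0.12j)],[-1.19-0.00j, (-0.38-1.01j), -0.20-0.67j],[(0.33-0.21j), 0.29+0.21j, (0.17+0.15j)]] + [[-0.04-0.00j, 0.03+0.00j, (0.15+0j)],  [0.67+0.00j, (-0.44-0j), -2.48-0.00j],  [(-1.01-0j), 0.67+0.00j, 3.77+0.00j]]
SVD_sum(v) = [[0.35, 0.72, 1.69], [-0.63, -1.3, -3.06], [0.77, 1.59, 3.74]] + [[0.83, 0.35, -0.32],[-0.84, -0.35, 0.32],[-1.07, -0.45, 0.41]] + [[-0.32, 0.59, -0.18], [-0.25, 0.45, -0.14], [-0.06, 0.10, -0.03]]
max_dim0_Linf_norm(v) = 4.12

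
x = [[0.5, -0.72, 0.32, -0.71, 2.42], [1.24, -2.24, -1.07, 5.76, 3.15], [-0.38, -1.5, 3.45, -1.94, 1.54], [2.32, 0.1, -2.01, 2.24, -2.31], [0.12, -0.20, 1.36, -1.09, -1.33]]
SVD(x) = [[-0.01, -0.39, 0.22, 0.84, 0.3], [-0.86, -0.43, -0.14, -0.22, 0.13], [0.32, -0.6, -0.58, 0.04, -0.45], [-0.35, 0.54, -0.53, 0.48, -0.25], [0.21, 0.05, -0.56, -0.11, 0.79]] @ diag([7.783191050080927, 5.816302021683934, 2.4893268101239916, 1.5829560628866945, 0.029495861806330476]) @ [[-0.25, 0.18, 0.38, -0.84, -0.22], [0.13, 0.38, -0.48, 0.02, -0.78], [-0.46, 0.43, -0.59, -0.17, 0.48], [0.78, -0.06, -0.31, -0.46, 0.27], [-0.3, -0.8, -0.43, -0.23, -0.18]]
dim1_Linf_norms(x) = [2.42, 5.76, 3.45, 2.32, 1.36]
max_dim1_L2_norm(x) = 7.13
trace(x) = 2.62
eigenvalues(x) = [(5.53+0j), (-3.19+0j), (0.3+0.93j), (0.3-0.93j), (-0.31+0j)]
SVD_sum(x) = [[0.02,-0.01,-0.02,0.05,0.01], [1.69,-1.17,-2.56,5.61,1.46], [-0.62,0.43,0.95,-2.07,-0.54], [0.69,-0.48,-1.05,2.29,0.6], [-0.42,0.29,0.64,-1.40,-0.37]] + [[-0.3,  -0.85,  1.08,  -0.06,  1.78], [-0.33,  -0.94,  1.19,  -0.06,  1.95], [-0.47,  -1.32,  1.68,  -0.09,  2.75], [0.42,  1.19,  -1.51,  0.08,  -2.48], [0.04,  0.12,  -0.15,  0.01,  -0.24]] + [[-0.26, 0.24, -0.33, -0.09, 0.27], [0.16, -0.15, 0.2, 0.06, -0.16], [0.66, -0.62, 0.84, 0.24, -0.69], [0.61, -0.57, 0.78, 0.22, -0.64], [0.64, -0.6, 0.82, 0.23, -0.67]] + [[1.04, -0.09, -0.41, -0.61, 0.36], [-0.27, 0.02, 0.11, 0.16, -0.09], [0.05, -0.00, -0.02, -0.03, 0.02], [0.60, -0.05, -0.23, -0.35, 0.21], [-0.13, 0.01, 0.05, 0.08, -0.05]] + [[-0.00, -0.01, -0.00, -0.00, -0.0], [-0.0, -0.0, -0.00, -0.00, -0.0], [0.0, 0.01, 0.01, 0.0, 0.0], [0.00, 0.01, 0.0, 0.0, 0.00], [-0.01, -0.02, -0.01, -0.01, -0.0]]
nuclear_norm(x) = 17.70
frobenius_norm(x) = 10.15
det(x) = 5.26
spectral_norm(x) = 7.78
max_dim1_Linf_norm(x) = 5.76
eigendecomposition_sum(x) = [[(-0.67-0j), (-0.22+0j), 1.32+0.00j, -1.13-0.00j, (0.34-0j)], [0.75+0.00j, 0.24-0.00j, (-1.48-0j), (1.26+0j), (-0.38+0j)], [-1.89-0.00j, -0.62+0.00j, (3.76+0j), (-3.21-0j), (0.97-0j)], [1.12+0.00j, (0.36-0j), (-2.22-0j), 1.90+0.00j, (-0.58+0j)], [-0.59-0.00j, (-0.19+0j), (1.16+0j), (-0.99-0j), 0.30-0.00j]] + [[(-0.35+0j), (-0.32+0j), (-0.25-0j), 0.59-0.00j, (1.92+0j)], [(-1.4+0j), (-1.27+0j), (-1-0j), (2.35-0j), (7.7+0j)], [-0.34+0.00j, (-0.31+0j), (-0.25-0j), (0.58-0j), (1.89+0j)], [0.13-0.00j, (0.12-0j), (0.1+0j), -0.22+0.00j, (-0.73-0j)], [(0.2-0j), (0.18-0j), (0.14+0j), -0.34+0.00j, -1.11-0.00j]] + [[0.82+0.04j, -0.04-0.21j, -0.53+0.52j, -0.18+0.57j, (0.39-0.89j)], [(1.16-1.37j), (-0.41-0.22j), (0.19+1.61j), 0.76+1.07j, (-1.03-1.87j)], [(1.03-0.54j), -0.20-0.23j, (-0.27+1.01j), 0.20+0.82j, -0.17-1.37j], [(0.59-0.44j), -0.15-0.12j, -0.07+0.66j, 0.21+0.49j, -0.24-0.84j], [0.30-0.15j, (-0.06-0.07j), -0.08+0.29j, (0.05+0.24j), (-0.05-0.39j)]] + [[0.82-0.04j, (-0.04+0.21j), -0.53-0.52j, (-0.18-0.57j), (0.39+0.89j)], [1.16+1.37j, (-0.41+0.22j), 0.19-1.61j, 0.76-1.07j, (-1.03+1.87j)], [1.03+0.54j, -0.20+0.23j, -0.27-1.01j, 0.20-0.82j, -0.17+1.37j], [(0.59+0.44j), (-0.15+0.12j), (-0.07-0.66j), 0.21-0.49j, -0.24+0.84j], [(0.3+0.15j), (-0.06+0.07j), -0.08-0.29j, 0.05-0.24j, (-0.05+0.39j)]] + [[-0.13+0.00j, -0.12-0.00j, (0.31+0j), 0.19+0.00j, (-0.63-0j)], [-0.43+0.00j, -0.39-0.00j, (1.03+0j), (0.63+0j), (-2.11-0j)], [-0.20+0.00j, -0.18-0.00j, 0.48+0.00j, (0.3+0j), (-0.99-0j)], [-0.11+0.00j, -0.09-0.00j, 0.25+0.00j, (0.16+0j), (-0.52-0j)], [(-0.09+0j), (-0.08-0j), (0.21+0j), (0.13+0j), -0.43-0.00j]]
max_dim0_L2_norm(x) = 6.61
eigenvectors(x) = [[-0.27+0.00j, 0.23+0.00j, (0.2+0.27j), 0.20-0.27j, 0.25+0.00j], [0.30+0.00j, 0.93+0.00j, 0.74+0.00j, (0.74-0j), 0.84+0.00j], [(-0.76+0j), (0.23+0j), 0.44+0.18j, (0.44-0.18j), 0.40+0.00j], [(0.45+0j), (-0.09+0j), (0.29+0.07j), 0.29-0.07j, (0.21+0j)], [(-0.24+0j), -0.13+0.00j, (0.13+0.05j), 0.13-0.05j, 0.17+0.00j]]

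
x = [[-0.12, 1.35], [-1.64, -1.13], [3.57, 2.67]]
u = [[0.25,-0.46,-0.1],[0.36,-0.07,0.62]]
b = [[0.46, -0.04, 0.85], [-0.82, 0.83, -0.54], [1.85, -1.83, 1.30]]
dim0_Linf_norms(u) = [0.36, 0.46, 0.62]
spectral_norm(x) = 4.94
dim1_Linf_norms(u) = [0.46, 0.62]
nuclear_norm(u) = 1.25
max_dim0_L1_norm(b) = 3.13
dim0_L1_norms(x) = [5.33, 5.15]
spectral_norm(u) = 0.73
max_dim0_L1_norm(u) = 0.72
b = x @ u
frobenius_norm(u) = 0.90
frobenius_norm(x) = 5.07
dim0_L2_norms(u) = [0.44, 0.47, 0.63]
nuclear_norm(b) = 3.92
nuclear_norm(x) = 6.08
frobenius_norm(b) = 3.32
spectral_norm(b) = 3.26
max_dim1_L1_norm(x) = 6.24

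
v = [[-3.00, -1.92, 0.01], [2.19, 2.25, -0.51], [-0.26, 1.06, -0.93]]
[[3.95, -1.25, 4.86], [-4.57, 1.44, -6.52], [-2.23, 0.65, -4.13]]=v@[[-0.33, 0.02, 0.13], [-1.54, 0.62, -2.73], [0.74, 0.00, 1.29]]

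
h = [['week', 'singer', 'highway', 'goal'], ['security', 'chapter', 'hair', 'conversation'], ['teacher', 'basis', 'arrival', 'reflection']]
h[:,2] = ['highway', 'hair', 'arrival']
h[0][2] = 'highway'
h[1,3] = 'conversation'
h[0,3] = 'goal'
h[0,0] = 'week'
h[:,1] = ['singer', 'chapter', 'basis']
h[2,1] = 'basis'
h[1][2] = 'hair'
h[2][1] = 'basis'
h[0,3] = 'goal'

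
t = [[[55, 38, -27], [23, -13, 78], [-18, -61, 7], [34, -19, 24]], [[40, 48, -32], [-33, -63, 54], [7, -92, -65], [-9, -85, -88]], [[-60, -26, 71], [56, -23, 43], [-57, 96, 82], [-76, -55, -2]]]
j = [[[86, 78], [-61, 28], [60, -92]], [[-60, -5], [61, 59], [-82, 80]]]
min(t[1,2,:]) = -92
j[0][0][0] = 86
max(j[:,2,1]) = 80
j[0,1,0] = -61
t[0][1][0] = 23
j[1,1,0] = 61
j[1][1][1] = 59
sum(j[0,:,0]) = 85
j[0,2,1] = -92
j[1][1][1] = 59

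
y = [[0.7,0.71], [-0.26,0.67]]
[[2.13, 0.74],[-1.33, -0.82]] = y @ [[3.63, 1.65], [-0.58, -0.58]]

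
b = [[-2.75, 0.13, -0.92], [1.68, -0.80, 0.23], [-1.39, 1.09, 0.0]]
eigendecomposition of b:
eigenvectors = [[-0.73, 0.31, -0.31], [0.51, 0.46, -0.43], [-0.46, -0.83, 0.85]]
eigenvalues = [-3.42, -0.08, -0.05]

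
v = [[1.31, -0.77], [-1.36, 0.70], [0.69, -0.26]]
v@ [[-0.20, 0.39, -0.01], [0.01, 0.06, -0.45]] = [[-0.27, 0.46, 0.33],  [0.28, -0.49, -0.3],  [-0.14, 0.25, 0.11]]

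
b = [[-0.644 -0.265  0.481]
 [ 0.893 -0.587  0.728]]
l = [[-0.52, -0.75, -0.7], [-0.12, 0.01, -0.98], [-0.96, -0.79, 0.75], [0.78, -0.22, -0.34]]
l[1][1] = 0.014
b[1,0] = 0.893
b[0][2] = 0.481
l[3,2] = -0.339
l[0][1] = -0.754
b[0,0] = -0.644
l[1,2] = -0.982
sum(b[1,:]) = 1.034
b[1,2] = 0.728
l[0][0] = -0.525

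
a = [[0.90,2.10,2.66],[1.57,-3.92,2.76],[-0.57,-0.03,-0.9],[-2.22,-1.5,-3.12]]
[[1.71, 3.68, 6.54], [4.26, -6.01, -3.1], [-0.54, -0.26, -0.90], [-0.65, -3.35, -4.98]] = a@[[-1.65, 0.55, -1.07],[-0.58, 1.67, 1.51],[1.66, -0.12, 1.63]]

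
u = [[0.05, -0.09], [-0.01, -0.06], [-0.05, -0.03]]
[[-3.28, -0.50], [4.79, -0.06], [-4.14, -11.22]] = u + [[-3.33, -0.41], [4.8, 0.0], [-4.09, -11.19]]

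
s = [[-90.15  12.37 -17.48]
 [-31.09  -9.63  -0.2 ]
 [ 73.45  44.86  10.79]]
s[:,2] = [-17.48, -0.2, 10.79]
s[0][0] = -90.15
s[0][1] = 12.37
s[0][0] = -90.15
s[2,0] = 73.45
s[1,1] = -9.63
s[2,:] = [73.45, 44.86, 10.79]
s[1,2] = -0.2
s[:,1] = [12.37, -9.63, 44.86]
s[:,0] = [-90.15, -31.09, 73.45]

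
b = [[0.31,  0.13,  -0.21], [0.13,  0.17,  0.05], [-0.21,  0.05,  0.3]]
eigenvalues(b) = [-0.0, 0.53, 0.26]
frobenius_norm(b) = 0.58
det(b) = -0.00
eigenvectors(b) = [[0.6, -0.74, 0.3],  [-0.61, -0.18, 0.77],  [0.52, 0.65, 0.56]]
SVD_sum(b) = [[0.29, 0.07, -0.25],[0.07, 0.02, -0.06],[-0.25, -0.06, 0.22]] + [[0.02, 0.06, 0.04], [0.06, 0.15, 0.11], [0.04, 0.11, 0.08]] + [[-0.00,0.00,-0.00], [0.0,-0.0,0.00], [-0.0,0.0,-0.00]]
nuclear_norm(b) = 0.78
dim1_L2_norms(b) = [0.4, 0.22, 0.37]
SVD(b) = [[-0.74, -0.3, 0.60], [-0.18, -0.77, -0.61], [0.65, -0.56, 0.52]] @ diag([0.5256523931029996, 0.2562923711643286, 0.0019447642673282653]) @ [[-0.74, -0.18, 0.65], [-0.30, -0.77, -0.56], [-0.60, 0.61, -0.52]]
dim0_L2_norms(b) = [0.4, 0.22, 0.37]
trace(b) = 0.78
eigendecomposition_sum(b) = [[-0.0,0.0,-0.0], [0.0,-0.0,0.00], [-0.0,0.0,-0.00]] + [[0.29, 0.07, -0.25], [0.07, 0.02, -0.06], [-0.25, -0.06, 0.22]] + [[0.02, 0.06, 0.04],[0.06, 0.15, 0.11],[0.04, 0.11, 0.08]]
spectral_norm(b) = 0.53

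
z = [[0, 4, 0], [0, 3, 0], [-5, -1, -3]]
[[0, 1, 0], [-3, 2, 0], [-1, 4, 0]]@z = [[0, 3, 0], [0, -6, 0], [0, 8, 0]]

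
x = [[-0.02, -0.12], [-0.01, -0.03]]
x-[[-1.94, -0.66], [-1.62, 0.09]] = [[1.92, 0.54],[1.61, -0.12]]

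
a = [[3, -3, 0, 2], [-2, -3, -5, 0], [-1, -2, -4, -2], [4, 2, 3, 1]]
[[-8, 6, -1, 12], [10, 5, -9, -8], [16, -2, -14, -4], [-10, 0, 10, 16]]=a @[[0, 0, 0, 4], [0, 0, 3, 0], [-2, -1, 0, 0], [-4, 3, 4, 0]]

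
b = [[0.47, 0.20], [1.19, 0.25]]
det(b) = -0.12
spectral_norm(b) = 1.32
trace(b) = 0.72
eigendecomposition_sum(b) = [[0.52,0.17], [1.02,0.34]] + [[-0.05,0.03],[0.17,-0.09]]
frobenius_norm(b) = 1.32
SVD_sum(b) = [[0.49, 0.12], [1.18, 0.28]] + [[-0.02, 0.08], [0.01, -0.03]]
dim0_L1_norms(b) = [1.66, 0.45]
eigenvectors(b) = [[0.46, -0.31], [0.89, 0.95]]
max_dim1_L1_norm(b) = 1.44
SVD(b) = [[-0.38, -0.92], [-0.92, 0.38]] @ diag([1.3157173648909484, 0.09158501910475848]) @ [[-0.97, -0.23], [0.23, -0.97]]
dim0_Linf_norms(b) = [1.19, 0.25]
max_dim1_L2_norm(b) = 1.22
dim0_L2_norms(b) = [1.28, 0.32]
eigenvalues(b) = [0.86, -0.14]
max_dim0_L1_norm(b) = 1.66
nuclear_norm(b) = 1.41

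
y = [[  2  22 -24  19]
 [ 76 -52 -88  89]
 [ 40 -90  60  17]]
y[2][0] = 40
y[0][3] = 19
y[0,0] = 2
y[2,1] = -90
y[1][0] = 76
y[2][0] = 40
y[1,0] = 76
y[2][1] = -90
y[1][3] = 89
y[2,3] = 17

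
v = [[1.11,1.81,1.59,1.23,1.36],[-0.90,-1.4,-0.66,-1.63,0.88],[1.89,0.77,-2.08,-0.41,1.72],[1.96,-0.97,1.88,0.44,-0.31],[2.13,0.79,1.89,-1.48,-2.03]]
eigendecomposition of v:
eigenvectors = [[0.41+0.26j, (0.41-0.26j), -0.38+0.30j, -0.38-0.30j, -0.00+0.00j], [-0.40+0.07j, -0.40-0.07j, (-0.2-0.41j), (-0.2+0.41j), -0.26+0.00j], [0.08+0.20j, 0.08-0.20j, (0.45-0.17j), (0.45+0.17j), -0.53+0.00j], [(0.71+0j), 0.71-0.00j, (0.02-0.24j), 0.02+0.24j, (0.22+0j)], [(-0.02+0.23j), -0.02-0.23j, (0.52+0j), 0.52-0.00j, (0.78+0j)]]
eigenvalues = [(2.34+1.06j), (2.34-1.06j), (-2.31+0.71j), (-2.31-0.71j), (-4.03+0j)]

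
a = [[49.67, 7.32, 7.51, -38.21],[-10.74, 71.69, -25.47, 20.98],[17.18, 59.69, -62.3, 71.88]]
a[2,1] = 59.69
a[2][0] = 17.18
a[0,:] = [49.67, 7.32, 7.51, -38.21]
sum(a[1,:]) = 56.459999999999994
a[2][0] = 17.18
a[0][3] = -38.21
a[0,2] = 7.51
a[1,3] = 20.98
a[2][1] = 59.69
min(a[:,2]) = -62.3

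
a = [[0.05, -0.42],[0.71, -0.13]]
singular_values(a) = [0.74, 0.4]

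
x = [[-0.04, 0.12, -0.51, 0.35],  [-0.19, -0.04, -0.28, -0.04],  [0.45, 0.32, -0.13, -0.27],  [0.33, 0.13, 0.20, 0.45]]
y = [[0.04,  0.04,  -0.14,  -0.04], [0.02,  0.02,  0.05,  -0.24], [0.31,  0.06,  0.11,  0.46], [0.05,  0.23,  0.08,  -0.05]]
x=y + [[-0.08, 0.08, -0.37, 0.39], [-0.21, -0.06, -0.33, 0.2], [0.14, 0.26, -0.24, -0.73], [0.28, -0.10, 0.12, 0.5]]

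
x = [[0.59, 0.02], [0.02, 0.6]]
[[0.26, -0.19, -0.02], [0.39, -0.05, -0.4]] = x @ [[0.42, -0.32, -0.02], [0.63, -0.08, -0.66]]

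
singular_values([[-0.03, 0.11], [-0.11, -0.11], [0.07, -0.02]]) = [0.17, 0.11]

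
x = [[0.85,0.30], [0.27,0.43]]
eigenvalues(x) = [0.99, 0.29]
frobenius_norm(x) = 1.03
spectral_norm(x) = 0.99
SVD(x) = [[-0.9, -0.44],[-0.44, 0.90]] @ diag([0.9941884687529252, 0.28616304548056837]) @ [[-0.89, -0.46], [-0.46, 0.89]]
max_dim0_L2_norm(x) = 0.89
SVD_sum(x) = [[0.79,0.41], [0.39,0.2]] + [[0.06, -0.11], [-0.12, 0.23]]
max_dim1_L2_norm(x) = 0.9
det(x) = 0.28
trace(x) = 1.28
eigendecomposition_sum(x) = [[0.79, 0.42], [0.38, 0.2]] + [[0.06, -0.12], [-0.11, 0.23]]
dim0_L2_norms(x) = [0.89, 0.52]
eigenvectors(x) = [[0.9,  -0.47], [0.43,  0.88]]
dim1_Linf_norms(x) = [0.85, 0.43]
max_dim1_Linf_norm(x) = 0.85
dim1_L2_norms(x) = [0.9, 0.51]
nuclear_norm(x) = 1.28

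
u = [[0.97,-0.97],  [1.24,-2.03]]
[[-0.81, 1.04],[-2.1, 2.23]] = u @[[0.5,-0.07],[1.34,-1.14]]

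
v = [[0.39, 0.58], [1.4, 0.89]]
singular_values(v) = [1.78, 0.26]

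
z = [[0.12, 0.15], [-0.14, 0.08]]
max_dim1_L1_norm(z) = 0.27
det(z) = 0.03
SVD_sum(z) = [[0.15,0.1], [-0.06,-0.04]] + [[-0.03, 0.05],[-0.08, 0.12]]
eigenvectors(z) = [[(0.72+0j), 0.72-0.00j], [-0.10+0.69j, (-0.1-0.69j)]]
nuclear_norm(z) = 0.35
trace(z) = 0.20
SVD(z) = [[-0.94, 0.35], [0.35, 0.94]] @ diag([0.1967546776661737, 0.15552362140999706]) @ [[-0.82, -0.57], [-0.57, 0.82]]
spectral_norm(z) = 0.20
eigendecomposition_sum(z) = [[(0.06+0.06j), 0.08-0.05j], [-0.07+0.05j, (0.04+0.08j)]] + [[(0.06-0.06j), (0.08+0.05j)], [(-0.07-0.05j), (0.04-0.08j)]]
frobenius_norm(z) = 0.25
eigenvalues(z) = [(0.1+0.14j), (0.1-0.14j)]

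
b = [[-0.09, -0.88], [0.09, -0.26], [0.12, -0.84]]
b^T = [[-0.09, 0.09, 0.12], [-0.88, -0.26, -0.84]]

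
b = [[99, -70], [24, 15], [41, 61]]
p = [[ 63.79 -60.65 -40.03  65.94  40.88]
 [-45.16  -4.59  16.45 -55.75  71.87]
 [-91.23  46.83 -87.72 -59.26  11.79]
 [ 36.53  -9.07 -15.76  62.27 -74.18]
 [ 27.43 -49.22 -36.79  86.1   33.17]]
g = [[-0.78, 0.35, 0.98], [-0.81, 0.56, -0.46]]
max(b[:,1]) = 61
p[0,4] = 40.88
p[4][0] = 27.43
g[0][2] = 0.979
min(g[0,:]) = -0.781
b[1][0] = 24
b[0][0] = 99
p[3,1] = -9.07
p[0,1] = -60.65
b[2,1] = 61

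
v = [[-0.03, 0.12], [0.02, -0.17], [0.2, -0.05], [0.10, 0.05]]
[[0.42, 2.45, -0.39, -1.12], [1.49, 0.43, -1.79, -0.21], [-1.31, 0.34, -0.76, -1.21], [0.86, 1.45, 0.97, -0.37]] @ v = [[-0.15, -0.40], [-0.42, 0.18], [-0.23, -0.24], [0.16, -0.21]]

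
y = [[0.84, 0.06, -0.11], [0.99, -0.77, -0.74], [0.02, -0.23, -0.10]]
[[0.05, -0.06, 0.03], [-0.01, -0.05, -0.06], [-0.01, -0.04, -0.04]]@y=[[-0.02, 0.04, 0.04],[-0.06, 0.05, 0.04],[-0.05, 0.04, 0.03]]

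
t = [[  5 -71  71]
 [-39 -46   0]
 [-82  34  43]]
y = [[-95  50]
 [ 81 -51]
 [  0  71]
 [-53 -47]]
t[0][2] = 71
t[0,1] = -71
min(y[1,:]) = -51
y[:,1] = [50, -51, 71, -47]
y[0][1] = 50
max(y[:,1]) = 71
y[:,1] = [50, -51, 71, -47]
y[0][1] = 50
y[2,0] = 0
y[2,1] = 71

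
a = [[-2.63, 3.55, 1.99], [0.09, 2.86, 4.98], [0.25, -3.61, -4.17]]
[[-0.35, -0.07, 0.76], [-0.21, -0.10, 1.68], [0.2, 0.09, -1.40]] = a @ [[0.11, 0.01, -0.05], [0.01, 0.0, -0.02], [-0.05, -0.02, 0.35]]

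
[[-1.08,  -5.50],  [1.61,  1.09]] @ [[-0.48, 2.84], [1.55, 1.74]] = [[-8.01,-12.64], [0.92,6.47]]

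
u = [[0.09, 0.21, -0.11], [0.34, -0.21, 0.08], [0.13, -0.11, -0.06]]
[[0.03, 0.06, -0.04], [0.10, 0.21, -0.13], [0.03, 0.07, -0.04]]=u @ [[0.31, 0.64, -0.39], [0.04, 0.08, -0.05], [0.05, 0.10, -0.06]]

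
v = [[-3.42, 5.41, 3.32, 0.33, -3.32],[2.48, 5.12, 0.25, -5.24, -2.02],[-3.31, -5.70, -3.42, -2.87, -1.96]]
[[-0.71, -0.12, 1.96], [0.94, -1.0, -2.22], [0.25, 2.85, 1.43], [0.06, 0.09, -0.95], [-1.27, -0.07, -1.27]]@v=[[-4.36, -15.63, -9.09, -5.23, -1.24], [1.65, 12.62, 10.46, 11.92, 3.25], [1.48, 7.79, -3.35, -18.96, -9.39], [3.16, 6.2, 3.47, 2.27, 1.48], [8.37, 0.01, 0.11, 3.59, 6.85]]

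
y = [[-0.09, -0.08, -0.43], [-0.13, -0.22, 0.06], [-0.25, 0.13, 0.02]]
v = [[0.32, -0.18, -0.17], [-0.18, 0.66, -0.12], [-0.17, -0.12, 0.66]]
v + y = [[0.23, -0.26, -0.60], [-0.31, 0.44, -0.06], [-0.42, 0.01, 0.68]]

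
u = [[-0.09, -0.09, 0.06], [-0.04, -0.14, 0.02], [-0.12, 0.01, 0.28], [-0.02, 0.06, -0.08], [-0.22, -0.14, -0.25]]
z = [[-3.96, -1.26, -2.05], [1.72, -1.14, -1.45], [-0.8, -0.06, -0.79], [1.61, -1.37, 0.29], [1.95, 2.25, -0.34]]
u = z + [[3.87, 1.17, 2.11],[-1.76, 1.00, 1.47],[0.68, 0.07, 1.07],[-1.63, 1.43, -0.37],[-2.17, -2.39, 0.09]]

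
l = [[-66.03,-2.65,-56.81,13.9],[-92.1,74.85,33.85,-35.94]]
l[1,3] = -35.94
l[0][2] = -56.81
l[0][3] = 13.9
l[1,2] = 33.85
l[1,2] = 33.85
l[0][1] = -2.65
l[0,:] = [-66.03, -2.65, -56.81, 13.9]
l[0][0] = -66.03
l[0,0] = -66.03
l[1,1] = 74.85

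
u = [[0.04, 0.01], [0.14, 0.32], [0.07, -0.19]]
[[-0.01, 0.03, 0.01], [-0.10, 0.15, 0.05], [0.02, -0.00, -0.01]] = u@[[-0.24, 0.58, 0.13], [-0.21, 0.22, 0.10]]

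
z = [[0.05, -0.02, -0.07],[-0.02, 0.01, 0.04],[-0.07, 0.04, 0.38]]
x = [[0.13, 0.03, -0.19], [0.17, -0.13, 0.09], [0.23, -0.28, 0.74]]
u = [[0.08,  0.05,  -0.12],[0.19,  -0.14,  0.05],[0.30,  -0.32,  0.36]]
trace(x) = 0.74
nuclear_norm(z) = 0.44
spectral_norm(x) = 0.85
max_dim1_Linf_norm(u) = 0.36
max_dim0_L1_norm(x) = 1.02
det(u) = -0.00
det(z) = 0.00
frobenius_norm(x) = 0.89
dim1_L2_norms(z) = [0.09, 0.05, 0.39]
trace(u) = 0.30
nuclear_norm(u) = 0.82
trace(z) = 0.44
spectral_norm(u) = 0.61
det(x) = -0.01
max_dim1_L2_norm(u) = 0.57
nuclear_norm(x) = 1.13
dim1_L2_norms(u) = [0.15, 0.24, 0.57]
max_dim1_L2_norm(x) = 0.82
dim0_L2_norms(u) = [0.36, 0.35, 0.38]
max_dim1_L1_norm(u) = 0.98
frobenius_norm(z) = 0.40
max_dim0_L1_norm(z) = 0.49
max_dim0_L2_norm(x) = 0.77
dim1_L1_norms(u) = [0.25, 0.38, 0.98]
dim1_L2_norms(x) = [0.23, 0.23, 0.82]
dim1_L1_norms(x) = [0.35, 0.39, 1.25]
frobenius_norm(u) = 0.64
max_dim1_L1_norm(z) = 0.49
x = z + u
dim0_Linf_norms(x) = [0.23, 0.28, 0.74]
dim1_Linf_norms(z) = [0.07, 0.04, 0.38]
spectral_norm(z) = 0.40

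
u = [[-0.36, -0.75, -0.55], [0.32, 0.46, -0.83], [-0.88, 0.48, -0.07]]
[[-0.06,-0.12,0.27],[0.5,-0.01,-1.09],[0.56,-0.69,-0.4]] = u @[[-0.31, 0.64, -0.09], [0.54, -0.24, -0.89], [-0.42, 0.12, 0.78]]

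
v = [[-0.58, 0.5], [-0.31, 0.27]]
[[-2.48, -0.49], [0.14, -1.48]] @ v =[[1.59, -1.37], [0.38, -0.33]]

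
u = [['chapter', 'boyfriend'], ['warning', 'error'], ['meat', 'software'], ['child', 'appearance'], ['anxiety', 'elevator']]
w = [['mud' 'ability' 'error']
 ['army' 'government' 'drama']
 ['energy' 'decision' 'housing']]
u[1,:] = ['warning', 'error']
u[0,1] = 'boyfriend'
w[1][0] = 'army'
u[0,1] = 'boyfriend'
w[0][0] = 'mud'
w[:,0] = ['mud', 'army', 'energy']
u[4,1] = 'elevator'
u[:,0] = ['chapter', 'warning', 'meat', 'child', 'anxiety']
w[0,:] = ['mud', 'ability', 'error']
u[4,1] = 'elevator'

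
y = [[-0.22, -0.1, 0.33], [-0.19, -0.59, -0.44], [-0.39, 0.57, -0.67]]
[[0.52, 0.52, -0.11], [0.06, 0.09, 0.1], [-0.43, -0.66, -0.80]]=y@ [[-0.93, -0.72, 0.97], [-0.42, -0.6, -0.58], [0.83, 0.90, 0.13]]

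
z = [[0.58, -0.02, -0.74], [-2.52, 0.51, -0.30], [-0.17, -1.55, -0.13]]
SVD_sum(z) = [[0.51, -0.12, 0.03], [-2.51, 0.6, -0.13], [0.18, -0.04, 0.01]] + [[0.01, 0.05, 0.00], [-0.02, -0.1, -0.01], [-0.35, -1.51, -0.12]] + [[0.05,  0.05,  -0.77], [0.01,  0.01,  -0.16], [0.0,  0.0,  -0.02]]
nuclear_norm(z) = 4.99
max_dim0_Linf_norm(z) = 2.52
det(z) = -3.26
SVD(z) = [[-0.20, -0.03, 0.98], [0.98, 0.07, 0.20], [-0.07, 1.0, 0.02]] @ diag([2.6420830034343754, 1.5576109673508167, 0.7914830872176872]) @ [[-0.97,0.23,-0.05], [-0.23,-0.97,-0.08], [0.07,0.07,-1.0]]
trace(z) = 0.96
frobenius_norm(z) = 3.17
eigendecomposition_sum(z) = [[(0.44+0.41j), (0.1-0.29j), -0.25+0.04j],[-0.98+0.54j, (0.45+0.34j), 0.07-0.46j],[(0.3-0.98j), -0.51+0.06j, 0.24+0.35j]] + [[(0.44-0.41j), (0.1+0.29j), -0.25-0.04j], [(-0.98-0.54j), (0.45-0.34j), 0.07+0.46j], [0.30+0.98j, -0.51-0.06j, (0.24-0.35j)]] + [[-0.31-0.00j, -0.21+0.00j, (-0.25+0j)], [(-0.55-0j), -0.38+0.00j, -0.44+0.00j], [-0.77-0.00j, (-0.54+0j), (-0.62+0j)]]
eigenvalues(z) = [(1.13+1.09j), (1.13-1.09j), (-1.31+0j)]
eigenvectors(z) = [[(-0.12-0.35j), -0.12+0.35j, (0.31+0j)],  [0.69+0.00j, 0.69-0.00j, (0.55+0j)],  [(-0.45+0.44j), (-0.45-0.44j), (0.77+0j)]]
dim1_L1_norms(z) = [1.34, 3.33, 1.85]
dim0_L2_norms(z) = [2.59, 1.63, 0.81]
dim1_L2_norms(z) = [0.94, 2.59, 1.56]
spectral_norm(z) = 2.64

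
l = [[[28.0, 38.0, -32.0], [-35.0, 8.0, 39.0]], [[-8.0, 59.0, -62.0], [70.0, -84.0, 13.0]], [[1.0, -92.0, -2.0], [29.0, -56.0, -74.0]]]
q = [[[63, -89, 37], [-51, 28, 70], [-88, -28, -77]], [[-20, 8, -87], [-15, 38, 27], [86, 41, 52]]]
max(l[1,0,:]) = 59.0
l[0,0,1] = 38.0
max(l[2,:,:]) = 29.0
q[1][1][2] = 27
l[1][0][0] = -8.0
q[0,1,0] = -51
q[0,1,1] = 28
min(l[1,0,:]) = -62.0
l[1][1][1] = -84.0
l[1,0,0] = -8.0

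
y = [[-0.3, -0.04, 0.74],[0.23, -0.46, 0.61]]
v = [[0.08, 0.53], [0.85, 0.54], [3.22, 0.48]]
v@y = [[0.10, -0.25, 0.38], [-0.13, -0.28, 0.96], [-0.86, -0.35, 2.68]]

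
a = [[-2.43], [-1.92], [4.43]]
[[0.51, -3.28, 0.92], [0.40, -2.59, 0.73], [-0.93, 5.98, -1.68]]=a @[[-0.21, 1.35, -0.38]]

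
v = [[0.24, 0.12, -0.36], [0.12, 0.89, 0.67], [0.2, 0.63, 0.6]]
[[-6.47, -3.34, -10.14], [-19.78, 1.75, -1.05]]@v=[[-3.98, -10.14, -5.99], [-4.75, -1.48, 7.66]]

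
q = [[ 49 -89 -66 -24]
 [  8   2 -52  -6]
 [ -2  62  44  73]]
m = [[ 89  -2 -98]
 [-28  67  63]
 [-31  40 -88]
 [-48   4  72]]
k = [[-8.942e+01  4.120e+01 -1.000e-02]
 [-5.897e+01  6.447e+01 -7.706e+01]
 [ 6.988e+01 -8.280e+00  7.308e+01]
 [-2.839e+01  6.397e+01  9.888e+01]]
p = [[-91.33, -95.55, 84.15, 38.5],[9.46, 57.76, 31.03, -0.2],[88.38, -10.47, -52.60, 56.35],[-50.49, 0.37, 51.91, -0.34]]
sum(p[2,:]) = 81.66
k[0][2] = -0.01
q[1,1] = 2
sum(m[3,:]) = 28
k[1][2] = -77.06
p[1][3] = -0.2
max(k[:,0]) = 69.88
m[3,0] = -48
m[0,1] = -2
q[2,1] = 62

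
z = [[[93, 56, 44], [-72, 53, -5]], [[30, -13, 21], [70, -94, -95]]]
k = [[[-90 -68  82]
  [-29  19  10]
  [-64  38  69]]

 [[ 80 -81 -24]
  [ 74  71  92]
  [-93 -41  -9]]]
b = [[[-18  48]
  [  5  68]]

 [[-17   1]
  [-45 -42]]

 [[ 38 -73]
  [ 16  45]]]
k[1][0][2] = -24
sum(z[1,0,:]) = 38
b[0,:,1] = [48, 68]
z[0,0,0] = 93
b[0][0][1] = 48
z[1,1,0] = 70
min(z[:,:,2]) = -95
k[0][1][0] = -29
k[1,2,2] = -9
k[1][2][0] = -93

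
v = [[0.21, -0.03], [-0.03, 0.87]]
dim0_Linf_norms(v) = [0.21, 0.87]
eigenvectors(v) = [[-1.00, 0.05], [-0.05, -1.00]]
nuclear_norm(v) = 1.08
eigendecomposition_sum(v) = [[0.21,0.01], [0.01,0.00]] + [[0.00, -0.04], [-0.04, 0.87]]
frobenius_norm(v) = 0.90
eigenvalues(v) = [0.21, 0.87]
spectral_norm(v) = 0.87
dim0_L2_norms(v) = [0.21, 0.87]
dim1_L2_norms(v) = [0.21, 0.87]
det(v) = 0.18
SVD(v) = [[-0.05, 1.00], [1.00, 0.05]] @ diag([0.8713608305156179, 0.20863916948438216]) @ [[-0.05,1.00], [1.0,0.05]]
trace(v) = 1.08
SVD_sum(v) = [[0.00, -0.04], [-0.04, 0.87]] + [[0.21, 0.01], [0.01, 0.0]]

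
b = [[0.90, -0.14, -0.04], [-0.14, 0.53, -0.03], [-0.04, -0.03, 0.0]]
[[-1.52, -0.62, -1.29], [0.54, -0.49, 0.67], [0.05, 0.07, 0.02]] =b @ [[-1.68, -0.86, -1.19], [0.49, -1.14, 1.06], [-1.45, 0.07, 1.84]]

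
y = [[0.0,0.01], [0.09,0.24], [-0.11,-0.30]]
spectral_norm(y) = 0.41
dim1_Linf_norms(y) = [0.01, 0.24, 0.3]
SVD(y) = [[-0.02, 0.92], [-0.63, -0.32], [0.78, -0.23]] @ diag([0.4097387261399923, 0.0037651429157981647]) @ [[-0.35, -0.94], [-0.94, 0.35]]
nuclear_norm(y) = 0.41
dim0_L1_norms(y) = [0.2, 0.55]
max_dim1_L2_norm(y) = 0.32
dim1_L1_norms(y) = [0.01, 0.33, 0.41]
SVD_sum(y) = [[0.00, 0.01], [0.09, 0.24], [-0.11, -0.3]] + [[-0.00, 0.0], [0.00, -0.0], [0.00, -0.00]]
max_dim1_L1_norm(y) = 0.41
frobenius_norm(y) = 0.41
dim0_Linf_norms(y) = [0.11, 0.3]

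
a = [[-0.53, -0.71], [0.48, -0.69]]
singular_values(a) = [0.99, 0.71]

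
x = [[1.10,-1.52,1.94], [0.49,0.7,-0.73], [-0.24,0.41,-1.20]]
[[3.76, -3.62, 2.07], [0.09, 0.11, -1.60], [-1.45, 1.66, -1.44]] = x @ [[1.70, -1.38, -0.85], [-0.25, -0.06, -0.41], [0.78, -1.13, 1.23]]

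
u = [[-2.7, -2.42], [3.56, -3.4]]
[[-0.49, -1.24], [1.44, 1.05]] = u @[[0.29,0.38], [-0.12,0.09]]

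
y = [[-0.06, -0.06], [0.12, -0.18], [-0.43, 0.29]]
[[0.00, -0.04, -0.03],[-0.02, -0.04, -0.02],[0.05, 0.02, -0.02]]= y @ [[-0.08, 0.22, 0.21], [0.06, 0.38, 0.24]]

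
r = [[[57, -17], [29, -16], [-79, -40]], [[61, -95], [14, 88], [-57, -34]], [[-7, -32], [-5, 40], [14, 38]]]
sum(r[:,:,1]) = -68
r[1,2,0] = -57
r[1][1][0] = 14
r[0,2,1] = -40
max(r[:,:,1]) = 88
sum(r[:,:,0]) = 27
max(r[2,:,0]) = 14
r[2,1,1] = 40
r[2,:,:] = [[-7, -32], [-5, 40], [14, 38]]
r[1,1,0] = 14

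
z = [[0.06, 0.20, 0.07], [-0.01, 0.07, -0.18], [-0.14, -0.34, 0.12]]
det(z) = 0.003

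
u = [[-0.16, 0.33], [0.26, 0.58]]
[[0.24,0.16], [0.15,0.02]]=u@ [[-0.49, -0.47], [0.48, 0.25]]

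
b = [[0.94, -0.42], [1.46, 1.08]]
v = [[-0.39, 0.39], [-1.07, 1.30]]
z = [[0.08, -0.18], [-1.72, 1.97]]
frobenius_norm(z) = 2.62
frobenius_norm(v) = 1.77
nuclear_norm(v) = 1.82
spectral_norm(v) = 1.77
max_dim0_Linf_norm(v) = 1.3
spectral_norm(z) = 2.62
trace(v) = 0.91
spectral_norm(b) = 1.90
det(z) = -0.15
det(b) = 1.63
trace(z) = 2.05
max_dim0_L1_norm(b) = 2.4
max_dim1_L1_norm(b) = 2.54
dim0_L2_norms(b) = [1.74, 1.16]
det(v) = -0.09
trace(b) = 2.02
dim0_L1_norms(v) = [1.46, 1.69]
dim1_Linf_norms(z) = [0.18, 1.97]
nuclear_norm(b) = 2.76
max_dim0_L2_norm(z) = 1.98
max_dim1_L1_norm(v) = 2.37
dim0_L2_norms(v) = [1.14, 1.36]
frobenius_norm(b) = 2.09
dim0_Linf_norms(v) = [1.07, 1.3]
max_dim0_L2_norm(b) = 1.74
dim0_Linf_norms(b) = [1.46, 1.08]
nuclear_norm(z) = 2.68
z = b @ v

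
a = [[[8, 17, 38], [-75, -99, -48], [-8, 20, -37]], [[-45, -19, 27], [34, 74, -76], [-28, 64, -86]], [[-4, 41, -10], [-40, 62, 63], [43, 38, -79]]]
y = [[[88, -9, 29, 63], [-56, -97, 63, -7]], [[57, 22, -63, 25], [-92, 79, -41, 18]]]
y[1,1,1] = 79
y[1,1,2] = -41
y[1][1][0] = -92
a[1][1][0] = 34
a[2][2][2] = -79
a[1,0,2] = 27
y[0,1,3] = -7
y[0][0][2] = 29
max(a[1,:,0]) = 34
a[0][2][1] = 20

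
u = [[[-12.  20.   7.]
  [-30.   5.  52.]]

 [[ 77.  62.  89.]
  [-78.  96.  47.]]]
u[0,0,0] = -12.0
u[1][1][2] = 47.0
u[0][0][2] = 7.0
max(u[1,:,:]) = 96.0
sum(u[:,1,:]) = 92.0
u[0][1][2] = 52.0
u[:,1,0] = [-30.0, -78.0]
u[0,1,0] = -30.0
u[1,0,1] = 62.0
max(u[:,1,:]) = 96.0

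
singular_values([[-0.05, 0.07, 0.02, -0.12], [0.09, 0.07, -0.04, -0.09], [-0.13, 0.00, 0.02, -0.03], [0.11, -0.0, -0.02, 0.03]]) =[0.21, 0.18, 0.02, 0.0]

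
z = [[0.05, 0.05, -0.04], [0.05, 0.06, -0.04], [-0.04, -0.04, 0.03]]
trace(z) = 0.14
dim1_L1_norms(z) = [0.14, 0.15, 0.11]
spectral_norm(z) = 0.14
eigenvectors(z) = [[-0.60,-0.57,-0.56], [-0.65,-0.07,0.76], [0.47,-0.82,0.33]]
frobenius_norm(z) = 0.14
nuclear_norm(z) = 0.14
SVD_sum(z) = [[0.05, 0.05, -0.04],[0.05, 0.06, -0.04],[-0.04, -0.04, 0.03]] + [[0.00,-0.00,-0.0],  [-0.00,0.00,0.00],  [-0.00,0.00,0.00]] + [[-0.00, -0.00, -0.0],  [-0.0, -0.00, -0.0],  [-0.00, -0.0, -0.00]]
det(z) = -0.00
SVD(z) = [[-0.60,0.56,0.57], [-0.65,-0.76,0.07], [0.47,-0.33,0.82]] @ diag([0.13551809606267998, 0.00576245080399731, 0.0012805468666772738]) @ [[-0.60, -0.65, 0.47],[0.56, -0.76, -0.33],[-0.57, -0.07, -0.82]]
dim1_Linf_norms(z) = [0.05, 0.06, 0.04]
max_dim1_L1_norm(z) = 0.15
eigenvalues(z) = [0.14, -0.0, 0.01]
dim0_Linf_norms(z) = [0.05, 0.06, 0.04]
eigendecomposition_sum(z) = [[0.05, 0.05, -0.04],[0.05, 0.06, -0.04],[-0.04, -0.04, 0.03]] + [[-0.0, -0.00, -0.0],[-0.00, -0.0, -0.00],[-0.00, -0.00, -0.0]] + [[0.0, -0.0, -0.0], [-0.00, 0.00, 0.0], [-0.00, 0.0, 0.0]]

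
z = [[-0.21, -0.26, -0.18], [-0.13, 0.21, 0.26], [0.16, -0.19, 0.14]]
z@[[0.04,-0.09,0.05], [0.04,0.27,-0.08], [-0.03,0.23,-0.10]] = [[-0.01, -0.09, 0.03], [-0.0, 0.13, -0.05], [-0.01, -0.03, 0.01]]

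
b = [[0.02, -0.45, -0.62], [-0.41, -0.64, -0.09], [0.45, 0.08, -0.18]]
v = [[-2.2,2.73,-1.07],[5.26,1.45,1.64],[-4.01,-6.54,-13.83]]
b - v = [[2.22, -3.18, 0.45],[-5.67, -2.09, -1.73],[4.46, 6.62, 13.65]]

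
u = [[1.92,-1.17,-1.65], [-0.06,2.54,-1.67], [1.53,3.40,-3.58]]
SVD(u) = [[-0.15, 0.93, -0.35], [-0.48, -0.37, -0.8], [-0.87, 0.05, 0.50]] @ diag([5.960802586935481, 2.857872321351893, 0.20149023409092798]) @ [[-0.26, -0.67, 0.69], [0.66, -0.65, -0.38], [0.71, 0.36, 0.61]]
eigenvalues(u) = [(2.56+0j), (-0.84+0.8j), (-0.84-0.8j)]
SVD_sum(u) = [[0.23, 0.58, -0.61], [0.75, 1.9, -1.97], [1.37, 3.46, -3.59]] + [[1.74, -1.73, -1.00], [-0.70, 0.70, 0.4], [0.09, -0.09, -0.05]] + [[-0.05, -0.02, -0.04], [-0.11, -0.06, -0.10], [0.07, 0.04, 0.06]]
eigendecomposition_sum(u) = [[1.22+0.00j, -2.69+0.00j, 0.40-0.00j], [(-0.61-0j), 1.35-0.00j, -0.20+0.00j], [(-0.04-0j), (0.08-0j), -0.01+0.00j]] + [[(0.35+0.81j),  (0.76+1.68j),  -1.03-1.21j], [(0.28+0.49j),  (0.59+1.02j),  -0.73-0.71j], [0.78+0.84j,  1.66+1.72j,  (-1.78-1.03j)]] + [[(0.35-0.81j), 0.76-1.68j, (-1.03+1.21j)],  [(0.28-0.49j), (0.59-1.02j), -0.73+0.71j],  [(0.78-0.84j), 1.66-1.72j, -1.78+1.03j]]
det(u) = 3.43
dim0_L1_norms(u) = [3.51, 7.11, 6.9]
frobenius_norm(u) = 6.61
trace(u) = 0.88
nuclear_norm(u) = 9.02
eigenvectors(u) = [[-0.89+0.00j,  (-0.54-0.19j),  -0.54+0.19j], [0.45+0.00j,  -0.35-0.09j,  -0.35+0.09j], [0.03+0.00j,  (-0.74+0j),  (-0.74-0j)]]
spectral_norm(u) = 5.96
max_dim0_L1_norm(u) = 7.11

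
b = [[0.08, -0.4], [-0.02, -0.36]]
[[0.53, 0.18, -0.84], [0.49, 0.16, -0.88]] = b@[[-0.16, 0.10, 1.34], [-1.36, -0.44, 2.38]]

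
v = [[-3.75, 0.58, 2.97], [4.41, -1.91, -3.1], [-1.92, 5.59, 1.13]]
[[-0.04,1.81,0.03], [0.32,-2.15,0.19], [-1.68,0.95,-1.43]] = v @ [[-0.32, -0.53, -0.34], [-0.34, 0.00, -0.3], [-0.35, -0.06, -0.36]]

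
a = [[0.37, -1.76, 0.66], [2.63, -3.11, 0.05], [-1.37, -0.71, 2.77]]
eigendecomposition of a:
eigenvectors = [[(0.53+0.28j), 0.53-0.28j, 0.22+0.00j], [(0.73+0j), 0.73-0.00j, (0.11+0j)], [(0.27+0.17j), 0.27-0.17j, 0.97+0.00j]]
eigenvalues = [(-1.17+1.02j), (-1.17-1.02j), (2.38+0j)]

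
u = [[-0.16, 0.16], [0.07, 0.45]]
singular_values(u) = [0.48, 0.17]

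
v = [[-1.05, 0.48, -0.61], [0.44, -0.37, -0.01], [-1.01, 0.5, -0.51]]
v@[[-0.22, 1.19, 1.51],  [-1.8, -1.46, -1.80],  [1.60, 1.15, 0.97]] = [[-1.61,-2.65,-3.04], [0.55,1.05,1.32], [-1.49,-2.52,-2.92]]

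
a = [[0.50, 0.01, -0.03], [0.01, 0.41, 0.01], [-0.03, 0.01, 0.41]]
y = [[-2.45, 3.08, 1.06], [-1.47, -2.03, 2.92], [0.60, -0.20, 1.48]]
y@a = [[-1.23, 1.25, 0.54],[-0.84, -0.82, 1.22],[0.25, -0.06, 0.59]]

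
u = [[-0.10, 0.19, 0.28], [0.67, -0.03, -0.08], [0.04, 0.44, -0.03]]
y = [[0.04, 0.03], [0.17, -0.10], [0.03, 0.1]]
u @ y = [[0.04, 0.01], [0.02, 0.02], [0.08, -0.05]]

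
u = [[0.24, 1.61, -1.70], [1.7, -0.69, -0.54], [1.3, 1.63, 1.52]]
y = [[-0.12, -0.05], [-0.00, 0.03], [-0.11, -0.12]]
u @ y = [[0.16, 0.24], [-0.14, -0.04], [-0.32, -0.20]]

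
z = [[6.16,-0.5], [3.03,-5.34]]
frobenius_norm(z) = 8.71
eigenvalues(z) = [6.03, -5.21]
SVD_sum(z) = [[4.63, -2.92], [4.58, -2.89]] + [[1.53, 2.42], [-1.55, -2.45]]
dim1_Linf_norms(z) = [6.16, 5.34]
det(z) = -31.38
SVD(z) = [[-0.71, -0.70], [-0.70, 0.71]] @ diag([7.699500595805101, 4.075511081471486]) @ [[-0.85,0.53],[-0.53,-0.85]]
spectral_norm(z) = 7.70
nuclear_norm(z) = 11.78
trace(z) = 0.82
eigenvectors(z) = [[0.97, 0.04], [0.26, 1.0]]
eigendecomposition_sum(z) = [[6.1,-0.27], [1.63,-0.07]] + [[0.06,-0.23], [1.40,-5.27]]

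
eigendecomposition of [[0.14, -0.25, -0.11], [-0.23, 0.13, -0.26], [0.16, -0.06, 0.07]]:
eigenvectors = [[(0.53+0j), -0.66+0.00j, (-0.66-0j)], [-0.76+0.00j, -0.59+0.15j, (-0.59-0.15j)], [0.37+0.00j, 0.26+0.36j, 0.26-0.36j]]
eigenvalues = [(0.42+0j), (-0.04+0.12j), (-0.04-0.12j)]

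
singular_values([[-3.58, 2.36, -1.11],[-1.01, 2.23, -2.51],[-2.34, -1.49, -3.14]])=[5.91, 3.29, 1.92]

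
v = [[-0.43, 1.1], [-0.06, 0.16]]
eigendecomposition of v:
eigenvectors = [[-0.99, -0.93], [-0.14, -0.37]]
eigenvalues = [-0.28, 0.01]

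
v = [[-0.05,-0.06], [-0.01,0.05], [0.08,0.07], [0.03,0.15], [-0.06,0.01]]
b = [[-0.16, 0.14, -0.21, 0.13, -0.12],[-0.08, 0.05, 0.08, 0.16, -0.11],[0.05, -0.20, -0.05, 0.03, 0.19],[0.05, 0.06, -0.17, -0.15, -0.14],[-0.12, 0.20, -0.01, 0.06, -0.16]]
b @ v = [[0.0, 0.02], [0.02, 0.04], [-0.02, -0.01], [-0.01, -0.04], [0.01, 0.02]]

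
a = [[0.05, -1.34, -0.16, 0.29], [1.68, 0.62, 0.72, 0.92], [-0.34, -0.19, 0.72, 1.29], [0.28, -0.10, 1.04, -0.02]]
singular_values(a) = [2.32, 1.61, 1.11, 0.86]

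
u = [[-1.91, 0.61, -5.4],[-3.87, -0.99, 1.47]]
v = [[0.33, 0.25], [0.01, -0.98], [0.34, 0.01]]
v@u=[[-1.60, -0.05, -1.41],[3.77, 0.98, -1.49],[-0.69, 0.2, -1.82]]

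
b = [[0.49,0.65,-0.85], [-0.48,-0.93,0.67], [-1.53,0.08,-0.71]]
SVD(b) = [[-0.49, 0.48, 0.73],[0.54, -0.49, 0.69],[0.69, 0.73, -0.02]] @ diag([1.7502298365226785, 1.6326059897636385, 0.22802017790907955]) @ [[-0.88, -0.44, 0.17], [-0.39, 0.51, -0.77], [0.25, -0.74, -0.62]]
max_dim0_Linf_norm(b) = 1.53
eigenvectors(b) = [[0.66, -0.45, 0.06], [-0.4, 0.44, -0.82], [-0.64, -0.78, -0.57]]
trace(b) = -1.15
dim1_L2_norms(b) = [1.18, 1.24, 1.69]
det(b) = 0.65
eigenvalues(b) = [0.92, -1.63, -0.44]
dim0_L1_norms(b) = [2.5, 1.66, 2.23]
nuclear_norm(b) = 3.61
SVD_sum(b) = [[0.76, 0.37, -0.14], [-0.83, -0.41, 0.16], [-1.06, -0.52, 0.20]] + [[-0.31, 0.4, -0.61], [0.31, -0.40, 0.61], [-0.47, 0.60, -0.91]] + [[0.04, -0.12, -0.1], [0.04, -0.12, -0.1], [-0.0, 0.0, 0.0]]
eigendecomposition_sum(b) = [[0.79, 0.26, -0.30], [-0.48, -0.16, 0.18], [-0.76, -0.26, 0.29]] + [[-0.32, 0.36, -0.55], [0.31, -0.35, 0.54], [-0.55, 0.62, -0.96]] + [[0.02, 0.03, 0.00], [-0.31, -0.42, -0.06], [-0.21, -0.29, -0.04]]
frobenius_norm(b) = 2.40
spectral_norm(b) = 1.75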